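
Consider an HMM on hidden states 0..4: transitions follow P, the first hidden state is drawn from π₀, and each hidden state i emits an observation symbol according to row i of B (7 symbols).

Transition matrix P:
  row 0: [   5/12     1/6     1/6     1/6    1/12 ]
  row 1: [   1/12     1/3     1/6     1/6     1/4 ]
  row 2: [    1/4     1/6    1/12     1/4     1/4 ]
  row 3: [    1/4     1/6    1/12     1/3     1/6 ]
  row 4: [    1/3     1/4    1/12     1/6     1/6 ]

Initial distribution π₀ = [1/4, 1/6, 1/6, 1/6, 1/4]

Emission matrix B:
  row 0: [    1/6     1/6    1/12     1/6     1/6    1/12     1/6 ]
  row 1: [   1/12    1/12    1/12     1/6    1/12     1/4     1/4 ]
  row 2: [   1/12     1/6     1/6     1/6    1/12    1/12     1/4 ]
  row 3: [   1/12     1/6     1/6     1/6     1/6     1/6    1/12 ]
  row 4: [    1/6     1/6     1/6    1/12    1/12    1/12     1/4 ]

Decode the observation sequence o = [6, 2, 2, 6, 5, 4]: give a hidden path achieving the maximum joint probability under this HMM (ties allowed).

path = [4, 0, 0, 0, 0, 0]

t=0: δ = [4.167e-02, 4.167e-02, 4.167e-02, 1.389e-02, 6.250e-02]  (obs o_0=6)
t=1: δ = [1.736e-03, 1.302e-03, 1.157e-03, 1.736e-03, 1.736e-03]  ψ = [4, 4, 0, 2, 1]  (obs o_1=2)
t=2: δ = [6.028e-05, 3.617e-05, 4.823e-05, 9.645e-05, 5.425e-05]  ψ = [0, 1, 0, 3, 1]  (obs o_2=2)
t=3: δ = [4.186e-06, 4.019e-06, 2.512e-06, 2.679e-06, 4.019e-06]  ψ = [0, 3, 0, 3, 3]  (obs o_3=6)
t=4: δ = [1.454e-07, 3.349e-07, 5.814e-08, 1.488e-07, 8.372e-08]  ψ = [0, 1, 0, 3, 1]  (obs o_4=5)
t=5: δ = [1.009e-08, 9.303e-09, 4.651e-09, 9.303e-09, 6.977e-09]  ψ = [0, 1, 1, 1, 1]  (obs o_5=4)
backtrack: best end state = 0; path = [4, 0, 0, 0, 0, 0]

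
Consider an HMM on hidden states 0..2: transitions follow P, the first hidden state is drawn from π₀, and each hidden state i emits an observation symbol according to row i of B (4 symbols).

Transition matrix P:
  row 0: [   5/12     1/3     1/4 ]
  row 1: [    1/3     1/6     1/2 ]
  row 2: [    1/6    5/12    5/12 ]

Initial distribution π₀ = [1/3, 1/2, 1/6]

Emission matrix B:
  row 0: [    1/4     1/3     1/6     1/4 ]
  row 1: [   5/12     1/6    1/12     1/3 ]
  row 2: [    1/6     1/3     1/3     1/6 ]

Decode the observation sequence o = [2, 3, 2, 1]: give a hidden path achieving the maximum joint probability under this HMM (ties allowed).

path = [2, 1, 2, 2]

t=0: δ = [5.556e-02, 4.167e-02, 5.556e-02]  (obs o_0=2)
t=1: δ = [5.787e-03, 7.716e-03, 3.858e-03]  ψ = [0, 2, 2]  (obs o_1=3)
t=2: δ = [4.287e-04, 1.608e-04, 1.286e-03]  ψ = [1, 0, 1]  (obs o_2=2)
t=3: δ = [7.144e-05, 8.931e-05, 1.786e-04]  ψ = [2, 2, 2]  (obs o_3=1)
backtrack: best end state = 2; path = [2, 1, 2, 2]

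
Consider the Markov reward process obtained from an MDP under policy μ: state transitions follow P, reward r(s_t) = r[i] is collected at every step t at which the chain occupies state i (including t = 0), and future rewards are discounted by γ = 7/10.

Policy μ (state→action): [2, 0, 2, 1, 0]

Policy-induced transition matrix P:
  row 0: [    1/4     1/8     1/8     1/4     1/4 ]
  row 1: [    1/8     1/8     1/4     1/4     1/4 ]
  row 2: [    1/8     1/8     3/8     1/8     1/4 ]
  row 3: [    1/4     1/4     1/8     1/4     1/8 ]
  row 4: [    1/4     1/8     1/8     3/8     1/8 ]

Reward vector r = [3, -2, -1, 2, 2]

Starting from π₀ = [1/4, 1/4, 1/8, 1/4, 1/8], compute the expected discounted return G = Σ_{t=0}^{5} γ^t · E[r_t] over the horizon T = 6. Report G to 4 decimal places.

t=0: π = [0.2500, 0.2500, 0.1250, 0.2500, 0.1250], E[r] = 0.8750, γ^t·E[r] = 0.875000, running G = 0.875000
t=1: π = [0.2031, 0.1563, 0.1875, 0.2500, 0.2031], E[r] = 1.0156, γ^t·E[r] = 0.710938, running G = 1.585938
t=2: π = [0.2070, 0.1563, 0.1914, 0.2520, 0.1934], E[r] = 1.0078, γ^t·E[r] = 0.493828, running G = 2.079766
t=3: π = [0.2065, 0.1565, 0.1924, 0.2502, 0.1943], E[r] = 1.0034, γ^t·E[r] = 0.344172, running G = 2.423938
t=4: π = [0.2064, 0.1563, 0.1927, 0.2502, 0.1944], E[r] = 1.0033, γ^t·E[r] = 0.240891, running G = 2.664829
t=5: π = [0.2064, 0.1563, 0.1927, 0.2502, 0.1944], E[r] = 1.0032, γ^t·E[r] = 0.168602, running G = 2.833431

G = 2.8334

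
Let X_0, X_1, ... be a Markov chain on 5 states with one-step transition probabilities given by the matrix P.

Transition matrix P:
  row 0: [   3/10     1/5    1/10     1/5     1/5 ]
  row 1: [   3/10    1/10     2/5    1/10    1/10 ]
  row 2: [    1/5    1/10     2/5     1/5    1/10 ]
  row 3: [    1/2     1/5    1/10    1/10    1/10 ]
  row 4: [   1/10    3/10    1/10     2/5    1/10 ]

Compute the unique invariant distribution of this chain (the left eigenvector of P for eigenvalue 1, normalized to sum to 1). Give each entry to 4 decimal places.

π = [0.2904, 0.1738, 0.2173, 0.1895, 0.1290]

Balance equations π_j = Σ_i π_i·P[i][j]:
  π_0 = 3/10·π_0 + 3/10·π_1 + 1/5·π_2 + 1/2·π_3 + 1/10·π_4
  π_1 = 1/5·π_0 + 1/10·π_1 + 1/10·π_2 + 1/5·π_3 + 3/10·π_4
  π_2 = 1/10·π_0 + 2/5·π_1 + 2/5·π_2 + 1/10·π_3 + 1/10·π_4
  π_3 = 1/5·π_0 + 1/10·π_1 + 1/5·π_2 + 1/10·π_3 + 2/5·π_4
  normalize: π_0 + π_1 + π_2 + π_3 + π_4 = 1
Solving the linear system gives exactly π = [2887/9943, 1728/9943, 2161/9943, 1884/9943, 1283/9943].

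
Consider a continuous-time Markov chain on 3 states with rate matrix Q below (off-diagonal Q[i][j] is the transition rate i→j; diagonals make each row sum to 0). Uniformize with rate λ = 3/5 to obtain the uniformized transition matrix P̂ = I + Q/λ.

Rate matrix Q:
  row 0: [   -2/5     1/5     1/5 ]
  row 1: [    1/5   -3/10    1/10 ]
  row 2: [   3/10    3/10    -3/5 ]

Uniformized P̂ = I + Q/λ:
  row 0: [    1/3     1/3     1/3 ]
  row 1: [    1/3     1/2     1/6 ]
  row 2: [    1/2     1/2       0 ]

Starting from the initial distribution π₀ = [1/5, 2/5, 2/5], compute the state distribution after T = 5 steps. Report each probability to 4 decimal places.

t=0: π = [0.2000, 0.4000, 0.4000]
t=1: π = [0.4000, 0.4667, 0.1333]
t=2: π = [0.3556, 0.4333, 0.2111]
t=3: π = [0.3685, 0.4407, 0.1907]
t=4: π = [0.3651, 0.4386, 0.1963]
t=5: π = [0.3660, 0.4391, 0.1948]

π = [0.3660, 0.4391, 0.1948]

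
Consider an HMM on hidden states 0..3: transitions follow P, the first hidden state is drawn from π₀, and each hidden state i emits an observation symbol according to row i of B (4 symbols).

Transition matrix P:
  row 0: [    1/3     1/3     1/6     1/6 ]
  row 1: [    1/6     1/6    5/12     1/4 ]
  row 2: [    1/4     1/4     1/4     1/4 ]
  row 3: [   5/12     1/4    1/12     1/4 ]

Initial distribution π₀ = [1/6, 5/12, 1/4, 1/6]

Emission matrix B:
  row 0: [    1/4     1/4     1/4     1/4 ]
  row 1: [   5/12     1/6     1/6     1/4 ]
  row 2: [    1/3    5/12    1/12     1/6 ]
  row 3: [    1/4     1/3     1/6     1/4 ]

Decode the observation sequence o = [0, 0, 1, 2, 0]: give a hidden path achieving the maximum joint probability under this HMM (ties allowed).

path = [1, 2, 3, 0, 1]

t=0: δ = [4.167e-02, 1.736e-01, 8.333e-02, 4.167e-02]  (obs o_0=0)
t=1: δ = [7.234e-03, 1.206e-02, 2.411e-02, 1.085e-02]  ψ = [1, 1, 1, 1]  (obs o_1=0)
t=2: δ = [1.507e-03, 1.005e-03, 2.512e-03, 2.009e-03]  ψ = [2, 2, 2, 2]  (obs o_2=1)
t=3: δ = [2.093e-04, 1.047e-04, 5.233e-05, 1.047e-04]  ψ = [3, 2, 2, 2]  (obs o_3=2)
t=4: δ = [1.744e-05, 2.907e-05, 1.454e-05, 8.721e-06]  ψ = [0, 0, 1, 0]  (obs o_4=0)
backtrack: best end state = 1; path = [1, 2, 3, 0, 1]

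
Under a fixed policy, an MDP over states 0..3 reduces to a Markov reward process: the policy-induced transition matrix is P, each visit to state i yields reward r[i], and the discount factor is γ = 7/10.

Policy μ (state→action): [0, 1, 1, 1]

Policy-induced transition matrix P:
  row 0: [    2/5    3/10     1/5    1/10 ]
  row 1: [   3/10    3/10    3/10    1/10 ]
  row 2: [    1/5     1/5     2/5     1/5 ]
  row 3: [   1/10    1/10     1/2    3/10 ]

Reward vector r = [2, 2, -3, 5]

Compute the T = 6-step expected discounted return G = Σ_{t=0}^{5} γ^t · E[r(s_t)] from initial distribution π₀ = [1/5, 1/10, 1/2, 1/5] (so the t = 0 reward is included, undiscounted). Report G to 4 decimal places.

G = 1.5705

t=0: π = [0.2000, 0.1000, 0.5000, 0.2000], E[r] = 0.1000, γ^t·E[r] = 0.100000, running G = 0.100000
t=1: π = [0.2300, 0.2100, 0.3700, 0.1900], E[r] = 0.7200, γ^t·E[r] = 0.504000, running G = 0.604000
t=2: π = [0.2480, 0.2250, 0.3520, 0.1750], E[r] = 0.7650, γ^t·E[r] = 0.374850, running G = 0.978850
t=3: π = [0.2546, 0.2298, 0.3454, 0.1702], E[r] = 0.7836, γ^t·E[r] = 0.268775, running G = 1.247625
t=4: π = [0.2569, 0.2314, 0.3431, 0.1686], E[r] = 0.7901, γ^t·E[r] = 0.189713, running G = 1.437337
t=5: π = [0.2577, 0.2320, 0.3423, 0.1680], E[r] = 0.7924, γ^t·E[r] = 0.133176, running G = 1.570513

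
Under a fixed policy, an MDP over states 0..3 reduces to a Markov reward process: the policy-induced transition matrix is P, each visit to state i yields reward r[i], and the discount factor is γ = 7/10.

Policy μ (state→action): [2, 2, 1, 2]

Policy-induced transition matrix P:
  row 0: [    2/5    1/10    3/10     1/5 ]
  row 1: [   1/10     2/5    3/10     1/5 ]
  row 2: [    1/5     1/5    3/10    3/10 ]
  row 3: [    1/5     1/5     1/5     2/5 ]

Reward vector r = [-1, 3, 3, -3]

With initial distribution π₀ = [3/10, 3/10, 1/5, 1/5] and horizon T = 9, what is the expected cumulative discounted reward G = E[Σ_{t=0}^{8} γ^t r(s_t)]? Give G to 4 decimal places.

G = 1.5859

t=0: π = [0.3000, 0.3000, 0.2000, 0.2000], E[r] = 0.6000, γ^t·E[r] = 0.600000, running G = 0.600000
t=1: π = [0.2300, 0.2300, 0.2800, 0.2600], E[r] = 0.5200, γ^t·E[r] = 0.364000, running G = 0.964000
t=2: π = [0.2230, 0.2230, 0.2740, 0.2800], E[r] = 0.4280, γ^t·E[r] = 0.209720, running G = 1.173720
t=3: π = [0.2223, 0.2223, 0.2720, 0.2834], E[r] = 0.4104, γ^t·E[r] = 0.140767, running G = 1.314487
t=4: π = [0.2222, 0.2222, 0.2717, 0.2839], E[r] = 0.4078, γ^t·E[r] = 0.097913, running G = 1.412400
t=5: π = [0.2222, 0.2222, 0.2716, 0.2839], E[r] = 0.4075, γ^t·E[r] = 0.068481, running G = 1.480881
t=6: π = [0.2222, 0.2222, 0.2716, 0.2839], E[r] = 0.4074, γ^t·E[r] = 0.047932, running G = 1.528813
t=7: π = [0.2222, 0.2222, 0.2716, 0.2840], E[r] = 0.4074, γ^t·E[r] = 0.033552, running G = 1.562365
t=8: π = [0.2222, 0.2222, 0.2716, 0.2840], E[r] = 0.4074, γ^t·E[r] = 0.023486, running G = 1.585851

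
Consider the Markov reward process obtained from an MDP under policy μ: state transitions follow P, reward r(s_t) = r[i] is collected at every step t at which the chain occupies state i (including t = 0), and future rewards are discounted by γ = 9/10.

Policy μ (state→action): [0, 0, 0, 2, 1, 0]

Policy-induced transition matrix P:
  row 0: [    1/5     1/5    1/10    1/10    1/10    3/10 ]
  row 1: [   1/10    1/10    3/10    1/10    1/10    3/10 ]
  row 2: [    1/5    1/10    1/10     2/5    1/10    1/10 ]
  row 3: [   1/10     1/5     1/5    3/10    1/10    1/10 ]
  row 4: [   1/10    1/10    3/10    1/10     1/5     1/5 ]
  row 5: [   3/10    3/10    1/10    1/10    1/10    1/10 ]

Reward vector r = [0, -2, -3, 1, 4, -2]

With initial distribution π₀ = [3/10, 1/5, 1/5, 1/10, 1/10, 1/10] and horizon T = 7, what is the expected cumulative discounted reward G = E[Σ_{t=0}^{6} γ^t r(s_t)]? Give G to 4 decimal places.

G = -3.2447

t=0: π = [0.3000, 0.2000, 0.2000, 0.1000, 0.1000, 0.1000], E[r] = -0.7000, γ^t·E[r] = -0.700000, running G = -0.700000
t=1: π = [0.1700, 0.1600, 0.1700, 0.1800, 0.1100, 0.2100], E[r] = -0.6300, γ^t·E[r] = -0.567000, running G = -1.267000
t=2: π = [0.1760, 0.1770, 0.1720, 0.1870, 0.1110, 0.1770], E[r] = -0.5930, γ^t·E[r] = -0.480330, running G = -1.747330
t=3: π = [0.1702, 0.1717, 0.1763, 0.1890, 0.1111, 0.1817], E[r] = -0.6023, γ^t·E[r] = -0.439077, running G = -2.186407
t=4: π = [0.1710, 0.1723, 0.1755, 0.1907, 0.1111, 0.1795], E[r] = -0.5948, γ^t·E[r] = -0.390215, running G = -2.576622
t=5: π = [0.1705, 0.1721, 0.1757, 0.1908, 0.1111, 0.1798], E[r] = -0.5957, γ^t·E[r] = -0.351733, running G = -2.928355
t=6: π = [0.1706, 0.1721, 0.1757, 0.1909, 0.1111, 0.1796], E[r] = -0.5953, γ^t·E[r] = -0.316341, running G = -3.244696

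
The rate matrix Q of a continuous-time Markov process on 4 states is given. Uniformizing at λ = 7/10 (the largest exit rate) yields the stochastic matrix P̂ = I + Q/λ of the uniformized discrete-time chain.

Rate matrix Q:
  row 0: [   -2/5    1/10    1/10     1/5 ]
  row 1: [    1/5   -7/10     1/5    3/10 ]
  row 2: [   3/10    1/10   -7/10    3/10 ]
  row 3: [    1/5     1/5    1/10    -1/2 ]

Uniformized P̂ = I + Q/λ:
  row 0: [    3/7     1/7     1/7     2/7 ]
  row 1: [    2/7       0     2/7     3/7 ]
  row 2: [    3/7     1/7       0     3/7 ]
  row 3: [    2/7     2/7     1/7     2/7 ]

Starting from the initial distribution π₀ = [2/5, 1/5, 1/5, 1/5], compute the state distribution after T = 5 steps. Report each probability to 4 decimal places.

t=0: π = [0.4000, 0.2000, 0.2000, 0.2000]
t=1: π = [0.3714, 0.1429, 0.1429, 0.3429]
t=2: π = [0.3592, 0.1714, 0.1429, 0.3265]
t=3: π = [0.3574, 0.1650, 0.1469, 0.3306]
t=4: π = [0.3578, 0.1665, 0.1454, 0.3303]
t=5: π = [0.3576, 0.1663, 0.1459, 0.3303]

π = [0.3576, 0.1663, 0.1459, 0.3303]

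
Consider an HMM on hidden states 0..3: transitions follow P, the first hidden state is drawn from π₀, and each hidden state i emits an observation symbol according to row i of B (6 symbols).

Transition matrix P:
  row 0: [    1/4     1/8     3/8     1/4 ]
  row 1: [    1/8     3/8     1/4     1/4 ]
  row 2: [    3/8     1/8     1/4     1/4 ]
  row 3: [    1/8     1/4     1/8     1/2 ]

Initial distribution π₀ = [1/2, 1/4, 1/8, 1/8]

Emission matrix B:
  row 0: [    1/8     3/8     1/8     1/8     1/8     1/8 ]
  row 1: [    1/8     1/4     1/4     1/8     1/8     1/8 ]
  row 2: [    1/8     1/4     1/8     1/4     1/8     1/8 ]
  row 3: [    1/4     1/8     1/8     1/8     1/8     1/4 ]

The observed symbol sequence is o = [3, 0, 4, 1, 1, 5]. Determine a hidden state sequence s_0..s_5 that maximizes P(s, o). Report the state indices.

path = [0, 3, 3, 3, 3, 3]

t=0: δ = [6.250e-02, 3.125e-02, 3.125e-02, 1.562e-02]  (obs o_0=3)
t=1: δ = [1.953e-03, 1.465e-03, 2.930e-03, 3.906e-03]  ψ = [0, 1, 0, 0]  (obs o_1=0)
t=2: δ = [1.373e-04, 1.221e-04, 9.155e-05, 2.441e-04]  ψ = [2, 3, 0, 3]  (obs o_2=4)
t=3: δ = [1.287e-05, 1.526e-05, 1.287e-05, 1.526e-05]  ψ = [0, 3, 0, 3]  (obs o_3=1)
t=4: δ = [1.810e-06, 1.431e-06, 1.207e-06, 9.537e-07]  ψ = [2, 1, 0, 3]  (obs o_4=1)
t=5: δ = [5.658e-08, 6.706e-08, 8.487e-08, 1.192e-07]  ψ = [0, 1, 0, 3]  (obs o_5=5)
backtrack: best end state = 3; path = [0, 3, 3, 3, 3, 3]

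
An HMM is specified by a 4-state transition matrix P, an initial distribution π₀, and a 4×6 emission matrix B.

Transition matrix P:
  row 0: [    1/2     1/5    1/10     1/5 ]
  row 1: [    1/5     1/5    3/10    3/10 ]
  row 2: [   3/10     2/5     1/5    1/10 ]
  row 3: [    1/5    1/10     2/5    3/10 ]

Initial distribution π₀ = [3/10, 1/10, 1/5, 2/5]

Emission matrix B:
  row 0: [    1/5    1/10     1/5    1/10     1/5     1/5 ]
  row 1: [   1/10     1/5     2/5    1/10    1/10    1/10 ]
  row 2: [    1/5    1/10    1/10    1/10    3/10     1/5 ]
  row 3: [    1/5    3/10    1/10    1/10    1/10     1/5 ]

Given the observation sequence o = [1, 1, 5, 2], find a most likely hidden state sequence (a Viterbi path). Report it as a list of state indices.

t=0: δ = [3.000e-02, 2.000e-02, 2.000e-02, 1.200e-01]  (obs o_0=1)
t=1: δ = [2.400e-03, 2.400e-03, 4.800e-03, 1.080e-02]  ψ = [3, 3, 3, 3]  (obs o_1=1)
t=2: δ = [4.320e-04, 1.920e-04, 8.640e-04, 6.480e-04]  ψ = [3, 2, 3, 3]  (obs o_2=5)
t=3: δ = [5.184e-05, 1.382e-04, 2.592e-05, 1.944e-05]  ψ = [2, 2, 3, 3]  (obs o_3=2)
backtrack: best end state = 1; path = [3, 3, 2, 1]

path = [3, 3, 2, 1]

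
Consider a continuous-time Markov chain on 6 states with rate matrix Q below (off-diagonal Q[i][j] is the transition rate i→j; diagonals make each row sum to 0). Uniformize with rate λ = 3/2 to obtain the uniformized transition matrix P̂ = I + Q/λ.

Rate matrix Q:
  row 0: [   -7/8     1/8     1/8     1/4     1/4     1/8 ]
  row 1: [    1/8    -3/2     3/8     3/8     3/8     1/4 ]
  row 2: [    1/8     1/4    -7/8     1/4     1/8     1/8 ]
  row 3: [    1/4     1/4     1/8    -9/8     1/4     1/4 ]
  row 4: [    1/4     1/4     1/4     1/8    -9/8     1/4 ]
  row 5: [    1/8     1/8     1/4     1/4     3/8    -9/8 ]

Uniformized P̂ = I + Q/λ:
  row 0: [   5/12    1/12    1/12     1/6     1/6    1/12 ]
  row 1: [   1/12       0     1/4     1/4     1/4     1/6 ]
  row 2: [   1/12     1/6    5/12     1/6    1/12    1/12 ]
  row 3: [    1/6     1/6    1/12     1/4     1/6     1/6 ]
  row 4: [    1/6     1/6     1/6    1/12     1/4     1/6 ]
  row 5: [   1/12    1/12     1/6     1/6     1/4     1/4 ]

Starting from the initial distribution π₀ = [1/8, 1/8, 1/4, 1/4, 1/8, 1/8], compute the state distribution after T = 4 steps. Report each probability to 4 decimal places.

π = [0.1700, 0.1201, 0.1975, 0.1757, 0.1882, 0.1484]

t=0: π = [0.1250, 0.1250, 0.2500, 0.2500, 0.1250, 0.1250]
t=1: π = [0.1563, 0.1250, 0.2083, 0.1875, 0.1771, 0.1458]
t=2: π = [0.1658, 0.1207, 0.2005, 0.1780, 0.1866, 0.1484]
t=3: π = [0.1690, 0.1204, 0.1982, 0.1760, 0.1879, 0.1485]
t=4: π = [0.1700, 0.1201, 0.1975, 0.1757, 0.1882, 0.1484]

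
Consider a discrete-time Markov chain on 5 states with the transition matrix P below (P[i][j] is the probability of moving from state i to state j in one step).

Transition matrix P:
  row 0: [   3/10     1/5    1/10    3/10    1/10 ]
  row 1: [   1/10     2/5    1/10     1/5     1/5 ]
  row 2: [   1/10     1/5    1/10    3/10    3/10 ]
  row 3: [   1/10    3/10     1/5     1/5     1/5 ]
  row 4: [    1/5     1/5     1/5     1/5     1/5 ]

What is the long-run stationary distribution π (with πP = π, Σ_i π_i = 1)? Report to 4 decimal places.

π = [0.1499, 0.2787, 0.1429, 0.2293, 0.1993]

Balance equations π_j = Σ_i π_i·P[i][j]:
  π_0 = 3/10·π_0 + 1/10·π_1 + 1/10·π_2 + 1/10·π_3 + 1/5·π_4
  π_1 = 1/5·π_0 + 2/5·π_1 + 1/5·π_2 + 3/10·π_3 + 1/5·π_4
  π_2 = 1/10·π_0 + 1/10·π_1 + 1/10·π_2 + 1/5·π_3 + 1/5·π_4
  π_3 = 3/10·π_0 + 1/5·π_1 + 3/10·π_2 + 1/5·π_3 + 1/5·π_4
  normalize: π_0 + π_1 + π_2 + π_3 + π_4 = 1
Solving the linear system gives exactly π = [85/567, 158/567, 1/7, 130/567, 113/567].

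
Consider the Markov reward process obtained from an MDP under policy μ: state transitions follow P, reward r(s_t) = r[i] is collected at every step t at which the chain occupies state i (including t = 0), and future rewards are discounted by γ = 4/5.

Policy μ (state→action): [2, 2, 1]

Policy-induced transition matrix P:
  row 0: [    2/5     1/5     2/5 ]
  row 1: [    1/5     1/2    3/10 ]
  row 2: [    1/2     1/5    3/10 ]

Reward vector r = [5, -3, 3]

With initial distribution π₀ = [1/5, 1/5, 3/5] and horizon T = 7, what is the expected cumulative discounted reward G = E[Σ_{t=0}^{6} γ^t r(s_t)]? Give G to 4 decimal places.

t=0: π = [0.2000, 0.2000, 0.6000], E[r] = 2.2000, γ^t·E[r] = 2.200000, running G = 2.200000
t=1: π = [0.4200, 0.2600, 0.3200], E[r] = 2.2800, γ^t·E[r] = 1.824000, running G = 4.024000
t=2: π = [0.3800, 0.2780, 0.3420], E[r] = 2.0920, γ^t·E[r] = 1.338880, running G = 5.362880
t=3: π = [0.3786, 0.2834, 0.3380], E[r] = 2.0568, γ^t·E[r] = 1.053082, running G = 6.415962
t=4: π = [0.3771, 0.2850, 0.3379], E[r] = 2.0441, γ^t·E[r] = 0.837272, running G = 7.253233
t=5: π = [0.3768, 0.2855, 0.3377], E[r] = 2.0405, γ^t·E[r] = 0.668640, running G = 7.921873
t=6: π = [0.3767, 0.2857, 0.3377], E[r] = 2.0394, γ^t·E[r] = 0.534624, running G = 8.456497

G = 8.4565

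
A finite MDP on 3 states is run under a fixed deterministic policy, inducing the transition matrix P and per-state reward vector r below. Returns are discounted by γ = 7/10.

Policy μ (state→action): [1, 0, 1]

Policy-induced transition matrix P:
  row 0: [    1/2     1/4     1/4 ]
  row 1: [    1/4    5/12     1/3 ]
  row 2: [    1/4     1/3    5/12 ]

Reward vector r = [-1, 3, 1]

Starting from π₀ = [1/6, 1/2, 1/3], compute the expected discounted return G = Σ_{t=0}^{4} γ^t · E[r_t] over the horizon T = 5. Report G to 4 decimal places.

t=0: π = [0.1667, 0.5000, 0.3333], E[r] = 1.6667, γ^t·E[r] = 1.666667, running G = 1.666667
t=1: π = [0.2917, 0.3611, 0.3472], E[r] = 1.1389, γ^t·E[r] = 0.797222, running G = 2.463889
t=2: π = [0.3229, 0.3391, 0.3380], E[r] = 1.0324, γ^t·E[r] = 0.505880, running G = 2.969769
t=3: π = [0.3307, 0.3347, 0.3346], E[r] = 1.0079, γ^t·E[r] = 0.345713, running G = 3.315481
t=4: π = [0.3327, 0.3337, 0.3337], E[r] = 1.0020, γ^t·E[r] = 0.240571, running G = 3.556052

G = 3.5561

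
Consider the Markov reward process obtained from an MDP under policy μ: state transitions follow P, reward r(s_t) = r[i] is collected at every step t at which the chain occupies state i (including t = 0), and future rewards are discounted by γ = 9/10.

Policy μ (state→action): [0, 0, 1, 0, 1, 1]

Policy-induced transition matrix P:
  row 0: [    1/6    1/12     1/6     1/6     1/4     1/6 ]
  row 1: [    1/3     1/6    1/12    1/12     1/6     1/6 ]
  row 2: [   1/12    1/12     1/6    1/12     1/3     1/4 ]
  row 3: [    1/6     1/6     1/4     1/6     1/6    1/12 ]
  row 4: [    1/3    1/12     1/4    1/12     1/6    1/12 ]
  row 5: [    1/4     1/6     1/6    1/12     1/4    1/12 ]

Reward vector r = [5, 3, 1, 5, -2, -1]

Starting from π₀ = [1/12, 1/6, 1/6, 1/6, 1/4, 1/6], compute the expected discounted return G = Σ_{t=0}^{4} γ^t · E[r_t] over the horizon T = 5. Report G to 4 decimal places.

t=0: π = [0.0833, 0.1667, 0.1667, 0.1667, 0.2500, 0.1667], E[r] = 1.2500, γ^t·E[r] = 1.250000, running G = 1.250000
t=1: π = [0.2361, 0.1250, 0.1875, 0.1042, 0.2153, 0.1319], E[r] = 1.7014, γ^t·E[r] = 1.531250, running G = 2.781250
t=2: π = [0.2188, 0.1134, 0.1829, 0.1117, 0.2286, 0.1447], E[r] = 1.5735, γ^t·E[r] = 1.274531, running G = 4.055781
t=3: π = [0.2205, 0.1141, 0.1856, 0.1109, 0.2274, 0.1415], E[r] = 1.5884, γ^t·E[r] = 1.157977, running G = 5.213758
t=4: π = [0.2199, 0.1139, 0.1853, 0.1109, 0.2278, 0.1421], E[r] = 1.5837, γ^t·E[r] = 1.039036, running G = 6.252794

G = 6.2528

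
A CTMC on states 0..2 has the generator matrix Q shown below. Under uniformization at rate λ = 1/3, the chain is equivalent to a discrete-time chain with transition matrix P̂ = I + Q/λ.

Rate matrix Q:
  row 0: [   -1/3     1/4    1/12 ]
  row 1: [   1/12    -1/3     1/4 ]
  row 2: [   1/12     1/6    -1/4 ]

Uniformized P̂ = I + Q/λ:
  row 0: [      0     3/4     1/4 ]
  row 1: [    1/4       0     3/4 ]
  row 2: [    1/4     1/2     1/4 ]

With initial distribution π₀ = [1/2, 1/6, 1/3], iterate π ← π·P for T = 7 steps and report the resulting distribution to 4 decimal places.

t=0: π = [0.5000, 0.1667, 0.3333]
t=1: π = [0.1250, 0.5417, 0.3333]
t=2: π = [0.2188, 0.2604, 0.5208]
t=3: π = [0.1953, 0.4245, 0.3802]
t=4: π = [0.2012, 0.3366, 0.4622]
t=5: π = [0.1997, 0.3820, 0.4183]
t=6: π = [0.2001, 0.3589, 0.4410]
t=7: π = [0.2000, 0.3706, 0.4295]

π = [0.2000, 0.3706, 0.4295]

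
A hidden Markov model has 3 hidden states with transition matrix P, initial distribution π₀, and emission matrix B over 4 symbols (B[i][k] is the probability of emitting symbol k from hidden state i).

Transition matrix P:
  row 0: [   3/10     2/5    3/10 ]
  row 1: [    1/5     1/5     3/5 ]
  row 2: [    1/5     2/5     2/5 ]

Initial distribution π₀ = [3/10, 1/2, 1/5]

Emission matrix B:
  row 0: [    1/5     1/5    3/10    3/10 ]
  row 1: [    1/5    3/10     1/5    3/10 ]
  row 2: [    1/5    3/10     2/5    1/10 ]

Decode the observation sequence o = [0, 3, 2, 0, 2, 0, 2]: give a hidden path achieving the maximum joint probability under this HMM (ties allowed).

t=0: δ = [6.000e-02, 1.000e-01, 4.000e-02]  (obs o_0=0)
t=1: δ = [6.000e-03, 7.200e-03, 6.000e-03]  ψ = [1, 0, 1]  (obs o_1=3)
t=2: δ = [5.400e-04, 4.800e-04, 1.728e-03]  ψ = [0, 0, 1]  (obs o_2=2)
t=3: δ = [6.912e-05, 1.382e-04, 1.382e-04]  ψ = [2, 2, 2]  (obs o_3=0)
t=4: δ = [8.294e-06, 1.106e-05, 3.318e-05]  ψ = [1, 2, 1]  (obs o_4=2)
t=5: δ = [1.327e-06, 2.654e-06, 2.654e-06]  ψ = [2, 2, 2]  (obs o_5=0)
t=6: δ = [1.593e-07, 2.123e-07, 6.370e-07]  ψ = [1, 2, 1]  (obs o_6=2)
backtrack: best end state = 2; path = [0, 1, 2, 1, 2, 1, 2]

path = [0, 1, 2, 1, 2, 1, 2]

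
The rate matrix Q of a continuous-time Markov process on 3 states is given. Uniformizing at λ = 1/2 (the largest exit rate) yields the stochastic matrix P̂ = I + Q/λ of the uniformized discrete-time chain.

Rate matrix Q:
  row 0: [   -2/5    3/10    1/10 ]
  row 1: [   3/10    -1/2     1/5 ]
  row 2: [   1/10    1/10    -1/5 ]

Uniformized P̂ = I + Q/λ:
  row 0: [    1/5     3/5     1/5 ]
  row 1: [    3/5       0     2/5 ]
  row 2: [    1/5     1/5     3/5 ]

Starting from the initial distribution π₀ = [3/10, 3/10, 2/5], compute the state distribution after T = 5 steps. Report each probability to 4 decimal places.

π = [0.3084, 0.2684, 0.4232]

t=0: π = [0.3000, 0.3000, 0.4000]
t=1: π = [0.3200, 0.2600, 0.4200]
t=2: π = [0.3040, 0.2760, 0.4200]
t=3: π = [0.3104, 0.2664, 0.4232]
t=4: π = [0.3066, 0.2709, 0.4226]
t=5: π = [0.3084, 0.2684, 0.4232]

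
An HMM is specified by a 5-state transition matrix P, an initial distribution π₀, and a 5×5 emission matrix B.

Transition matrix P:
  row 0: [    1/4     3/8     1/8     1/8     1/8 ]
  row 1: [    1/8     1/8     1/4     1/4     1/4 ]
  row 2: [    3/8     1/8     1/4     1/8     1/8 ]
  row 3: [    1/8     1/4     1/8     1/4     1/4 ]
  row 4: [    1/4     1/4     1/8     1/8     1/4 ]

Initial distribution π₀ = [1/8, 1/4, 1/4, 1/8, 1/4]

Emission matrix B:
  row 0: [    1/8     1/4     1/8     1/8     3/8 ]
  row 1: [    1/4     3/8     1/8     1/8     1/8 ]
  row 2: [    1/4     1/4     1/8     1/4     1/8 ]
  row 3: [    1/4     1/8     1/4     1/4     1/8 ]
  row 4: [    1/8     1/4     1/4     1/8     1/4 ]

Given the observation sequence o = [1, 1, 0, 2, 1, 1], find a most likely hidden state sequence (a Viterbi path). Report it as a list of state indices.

t=0: δ = [3.125e-02, 9.375e-02, 6.250e-02, 1.562e-02, 6.250e-02]  (obs o_0=1)
t=1: δ = [5.859e-03, 5.859e-03, 5.859e-03, 2.930e-03, 5.859e-03]  ψ = [2, 4, 1, 1, 1]  (obs o_1=1)
t=2: δ = [2.747e-04, 5.493e-04, 3.662e-04, 3.662e-04, 1.831e-04]  ψ = [2, 0, 1, 1, 1]  (obs o_2=0)
t=3: δ = [1.717e-05, 1.287e-05, 1.717e-05, 3.433e-05, 3.433e-05]  ψ = [2, 0, 1, 1, 1]  (obs o_3=2)
t=4: δ = [2.146e-06, 3.219e-06, 1.073e-06, 1.073e-06, 2.146e-06]  ψ = [4, 3, 2, 3, 3]  (obs o_4=1)
t=5: δ = [1.341e-07, 3.017e-07, 2.012e-07, 1.006e-07, 2.012e-07]  ψ = [0, 0, 1, 1, 1]  (obs o_5=1)
backtrack: best end state = 1; path = [2, 0, 1, 4, 0, 1]

path = [2, 0, 1, 4, 0, 1]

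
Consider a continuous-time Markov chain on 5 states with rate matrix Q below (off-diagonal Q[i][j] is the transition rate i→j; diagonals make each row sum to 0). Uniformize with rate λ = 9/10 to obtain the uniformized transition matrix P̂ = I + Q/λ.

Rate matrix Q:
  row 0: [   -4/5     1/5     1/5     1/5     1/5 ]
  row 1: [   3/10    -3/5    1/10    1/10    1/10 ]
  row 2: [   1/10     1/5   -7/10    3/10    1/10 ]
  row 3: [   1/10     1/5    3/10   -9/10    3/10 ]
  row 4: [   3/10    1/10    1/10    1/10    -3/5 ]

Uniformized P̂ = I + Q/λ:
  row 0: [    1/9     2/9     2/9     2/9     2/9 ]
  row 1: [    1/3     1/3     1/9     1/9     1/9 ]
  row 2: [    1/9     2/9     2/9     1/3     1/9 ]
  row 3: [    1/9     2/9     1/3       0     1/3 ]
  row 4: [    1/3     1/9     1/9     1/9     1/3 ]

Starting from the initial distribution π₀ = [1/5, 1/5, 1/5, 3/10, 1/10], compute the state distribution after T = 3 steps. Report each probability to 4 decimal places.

t=0: π = [0.2000, 0.2000, 0.2000, 0.3000, 0.1000]
t=1: π = [0.1778, 0.2333, 0.2222, 0.1444, 0.2222]
t=2: π = [0.2123, 0.2235, 0.1877, 0.1642, 0.2123]
t=3: π = [0.2080, 0.2235, 0.1920, 0.1582, 0.2184]

π = [0.2080, 0.2235, 0.1920, 0.1582, 0.2184]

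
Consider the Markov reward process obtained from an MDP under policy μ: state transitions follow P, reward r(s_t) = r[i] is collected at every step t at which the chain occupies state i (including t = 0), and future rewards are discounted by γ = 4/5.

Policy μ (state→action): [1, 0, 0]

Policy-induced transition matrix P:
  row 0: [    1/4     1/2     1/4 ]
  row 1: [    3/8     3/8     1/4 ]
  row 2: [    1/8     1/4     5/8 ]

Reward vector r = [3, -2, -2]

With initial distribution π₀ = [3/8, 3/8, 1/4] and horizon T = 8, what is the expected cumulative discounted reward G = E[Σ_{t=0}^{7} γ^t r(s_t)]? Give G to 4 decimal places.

t=0: π = [0.3750, 0.3750, 0.2500], E[r] = -0.1250, γ^t·E[r] = -0.125000, running G = -0.125000
t=1: π = [0.2656, 0.3906, 0.3438], E[r] = -0.6719, γ^t·E[r] = -0.537500, running G = -0.662500
t=2: π = [0.2559, 0.3652, 0.3789], E[r] = -0.7207, γ^t·E[r] = -0.461250, running G = -1.123750
t=3: π = [0.2483, 0.3596, 0.3921], E[r] = -0.7585, γ^t·E[r] = -0.388375, running G = -1.512125
t=4: π = [0.2459, 0.3570, 0.3970], E[r] = -0.7703, γ^t·E[r] = -0.315513, running G = -1.827638
t=5: π = [0.2450, 0.3561, 0.3989], E[r] = -0.7750, γ^t·E[r] = -0.253954, running G = -2.081591
t=6: π = [0.2447, 0.3558, 0.3996], E[r] = -0.7767, γ^t·E[r] = -0.203616, running G = -2.285207
t=7: π = [0.2445, 0.3556, 0.3998], E[r] = -0.7774, γ^t·E[r] = -0.163030, running G = -2.448237

G = -2.4482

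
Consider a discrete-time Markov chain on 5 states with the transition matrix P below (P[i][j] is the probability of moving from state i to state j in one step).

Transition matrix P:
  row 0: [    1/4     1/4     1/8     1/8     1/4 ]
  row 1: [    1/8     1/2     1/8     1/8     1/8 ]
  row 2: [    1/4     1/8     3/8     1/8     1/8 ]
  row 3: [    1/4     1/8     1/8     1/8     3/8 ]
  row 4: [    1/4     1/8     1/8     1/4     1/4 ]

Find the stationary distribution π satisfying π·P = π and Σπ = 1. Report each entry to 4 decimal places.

Balance equations π_j = Σ_i π_i·P[i][j]:
  π_0 = 1/4·π_0 + 1/8·π_1 + 1/4·π_2 + 1/4·π_3 + 1/4·π_4
  π_1 = 1/4·π_0 + 1/2·π_1 + 1/8·π_2 + 1/8·π_3 + 1/8·π_4
  π_2 = 1/8·π_0 + 1/8·π_1 + 3/8·π_2 + 1/8·π_3 + 1/8·π_4
  π_3 = 1/8·π_0 + 1/8·π_1 + 1/8·π_2 + 1/8·π_3 + 1/4·π_4
  normalize: π_0 + π_1 + π_2 + π_3 + π_4 = 1
Solving the linear system gives exactly π = [9/41, 10/41, 1/6, 337/2214, 241/1107].

π = [0.2195, 0.2439, 0.1667, 0.1522, 0.2177]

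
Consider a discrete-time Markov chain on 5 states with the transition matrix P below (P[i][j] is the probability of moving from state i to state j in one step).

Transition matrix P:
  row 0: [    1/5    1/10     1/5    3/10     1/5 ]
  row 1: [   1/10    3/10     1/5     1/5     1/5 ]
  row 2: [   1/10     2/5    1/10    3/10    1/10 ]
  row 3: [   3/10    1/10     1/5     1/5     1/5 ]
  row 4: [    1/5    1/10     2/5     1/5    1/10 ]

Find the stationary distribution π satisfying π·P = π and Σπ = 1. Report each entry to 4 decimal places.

π = [0.1824, 0.2043, 0.2114, 0.2394, 0.1626]

Balance equations π_j = Σ_i π_i·P[i][j]:
  π_0 = 1/5·π_0 + 1/10·π_1 + 1/10·π_2 + 3/10·π_3 + 1/5·π_4
  π_1 = 1/10·π_0 + 3/10·π_1 + 2/5·π_2 + 1/10·π_3 + 1/10·π_4
  π_2 = 1/5·π_0 + 1/5·π_1 + 1/10·π_2 + 1/5·π_3 + 2/5·π_4
  π_3 = 3/10·π_0 + 1/5·π_1 + 3/10·π_2 + 1/5·π_3 + 1/5·π_4
  normalize: π_0 + π_1 + π_2 + π_3 + π_4 = 1
Solving the linear system gives exactly π = [329/1804, 67/328, 26/123, 2591/10824, 20/123].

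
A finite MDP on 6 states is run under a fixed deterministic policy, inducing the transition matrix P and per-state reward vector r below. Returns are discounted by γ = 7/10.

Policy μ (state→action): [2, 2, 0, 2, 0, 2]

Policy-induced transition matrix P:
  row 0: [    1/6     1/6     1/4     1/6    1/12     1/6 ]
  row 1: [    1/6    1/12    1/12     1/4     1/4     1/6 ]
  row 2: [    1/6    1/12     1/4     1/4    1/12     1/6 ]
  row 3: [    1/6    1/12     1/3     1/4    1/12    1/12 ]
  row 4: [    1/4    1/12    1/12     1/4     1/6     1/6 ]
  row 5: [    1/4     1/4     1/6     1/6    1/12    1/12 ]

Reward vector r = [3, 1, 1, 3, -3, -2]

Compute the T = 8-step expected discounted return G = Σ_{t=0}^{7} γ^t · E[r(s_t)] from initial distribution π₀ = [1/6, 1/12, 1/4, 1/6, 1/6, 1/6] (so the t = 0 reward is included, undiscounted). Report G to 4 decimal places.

t=0: π = [0.1667, 0.0833, 0.2500, 0.1667, 0.1667, 0.1667], E[r] = 0.5000, γ^t·E[r] = 0.500000, running G = 0.500000
t=1: π = [0.1944, 0.1250, 0.2083, 0.2222, 0.1111, 0.1389], E[r] = 0.9722, γ^t·E[r] = 0.680556, running G = 1.180556
t=2: π = [0.1875, 0.1227, 0.2176, 0.2222, 0.1134, 0.1366], E[r] = 0.9560, γ^t·E[r] = 0.468449, running G = 1.649005
t=3: π = [0.1875, 0.1217, 0.2178, 0.2230, 0.1132, 0.1368], E[r] = 0.9578, γ^t·E[r] = 0.328510, running G = 1.977514
t=4: π = [0.1875, 0.1218, 0.2180, 0.2230, 0.1131, 0.1367], E[r] = 0.9587, γ^t·E[r] = 0.230177, running G = 2.207691
t=5: π = [0.1875, 0.1217, 0.2181, 0.2230, 0.1130, 0.1367], E[r] = 0.9587, γ^t·E[r] = 0.161121, running G = 2.368812
t=6: π = [0.1875, 0.1217, 0.2181, 0.2230, 0.1130, 0.1367], E[r] = 0.9587, γ^t·E[r] = 0.112787, running G = 2.481599
t=7: π = [0.1875, 0.1217, 0.2181, 0.2230, 0.1130, 0.1367], E[r] = 0.9587, γ^t·E[r] = 0.078951, running G = 2.560550

G = 2.5606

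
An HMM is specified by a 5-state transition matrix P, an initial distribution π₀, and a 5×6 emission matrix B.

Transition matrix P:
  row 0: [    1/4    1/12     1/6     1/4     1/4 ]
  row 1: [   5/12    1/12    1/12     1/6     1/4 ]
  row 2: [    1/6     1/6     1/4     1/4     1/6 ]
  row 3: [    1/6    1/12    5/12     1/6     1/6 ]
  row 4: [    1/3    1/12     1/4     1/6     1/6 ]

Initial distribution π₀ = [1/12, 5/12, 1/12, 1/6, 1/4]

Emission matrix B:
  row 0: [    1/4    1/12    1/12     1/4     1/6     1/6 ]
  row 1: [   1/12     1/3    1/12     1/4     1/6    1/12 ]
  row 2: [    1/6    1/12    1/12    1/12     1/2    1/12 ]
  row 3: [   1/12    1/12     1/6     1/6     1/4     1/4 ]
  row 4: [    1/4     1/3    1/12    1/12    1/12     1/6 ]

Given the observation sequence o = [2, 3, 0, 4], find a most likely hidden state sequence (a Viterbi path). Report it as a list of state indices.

t=0: δ = [6.944e-03, 3.472e-02, 6.944e-03, 2.778e-02, 2.083e-02]  (obs o_0=2)
t=1: δ = [3.617e-03, 7.234e-04, 9.645e-04, 9.645e-04, 7.234e-04]  ψ = [1, 1, 3, 1, 1]  (obs o_1=3)
t=2: δ = [2.261e-04, 2.512e-05, 1.005e-04, 7.535e-05, 2.261e-04]  ψ = [0, 0, 0, 0, 0]  (obs o_2=0)
t=3: δ = [1.256e-05, 3.140e-06, 2.826e-05, 1.413e-05, 4.710e-06]  ψ = [4, 0, 4, 0, 0]  (obs o_3=4)
backtrack: best end state = 2; path = [1, 0, 4, 2]

path = [1, 0, 4, 2]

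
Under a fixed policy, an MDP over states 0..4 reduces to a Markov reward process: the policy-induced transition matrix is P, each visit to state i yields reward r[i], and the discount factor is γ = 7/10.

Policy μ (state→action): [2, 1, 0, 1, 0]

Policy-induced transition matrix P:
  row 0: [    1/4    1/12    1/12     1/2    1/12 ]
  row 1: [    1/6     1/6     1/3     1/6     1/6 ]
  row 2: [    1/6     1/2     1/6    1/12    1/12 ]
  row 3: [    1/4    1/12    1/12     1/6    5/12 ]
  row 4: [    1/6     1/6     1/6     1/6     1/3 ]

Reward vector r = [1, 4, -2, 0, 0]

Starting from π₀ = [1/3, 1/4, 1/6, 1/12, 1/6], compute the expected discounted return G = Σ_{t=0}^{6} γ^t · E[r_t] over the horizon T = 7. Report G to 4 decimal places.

t=0: π = [0.3333, 0.2500, 0.1667, 0.0833, 0.1667], E[r] = 1.0000, γ^t·E[r] = 1.000000, running G = 1.000000
t=1: π = [0.2014, 0.1875, 0.1736, 0.2639, 0.1736], E[r] = 0.6042, γ^t·E[r] = 0.422917, running G = 1.422917
t=2: π = [0.2054, 0.1858, 0.1591, 0.2193, 0.2303], E[r] = 0.6302, γ^t·E[r] = 0.308802, running G = 1.731719
t=3: π = [0.2021, 0.1843, 0.1622, 0.2219, 0.2295], E[r] = 0.6149, γ^t·E[r] = 0.210901, running G = 1.942620
t=4: π = [0.2020, 0.1854, 0.1621, 0.2205, 0.2300], E[r] = 0.6195, γ^t·E[r] = 0.148751, running G = 2.091371
t=5: π = [0.2019, 0.1855, 0.1624, 0.2205, 0.2298], E[r] = 0.6191, γ^t·E[r] = 0.104046, running G = 2.195417
t=6: π = [0.2019, 0.1856, 0.1624, 0.2204, 0.2297], E[r] = 0.6195, γ^t·E[r] = 0.072879, running G = 2.268296

G = 2.2683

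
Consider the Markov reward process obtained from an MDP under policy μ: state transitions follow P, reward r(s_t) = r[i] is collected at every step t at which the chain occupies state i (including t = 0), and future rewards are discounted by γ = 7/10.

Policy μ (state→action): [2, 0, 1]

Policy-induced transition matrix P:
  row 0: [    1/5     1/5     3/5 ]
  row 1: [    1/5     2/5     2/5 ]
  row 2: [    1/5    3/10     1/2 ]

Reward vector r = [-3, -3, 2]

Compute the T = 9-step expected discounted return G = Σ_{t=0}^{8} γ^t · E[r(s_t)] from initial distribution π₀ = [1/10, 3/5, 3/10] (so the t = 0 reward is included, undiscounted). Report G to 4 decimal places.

G = -2.8679

t=0: π = [0.1000, 0.6000, 0.3000], E[r] = -1.5000, γ^t·E[r] = -1.500000, running G = -1.500000
t=1: π = [0.2000, 0.3500, 0.4500], E[r] = -0.7500, γ^t·E[r] = -0.525000, running G = -2.025000
t=2: π = [0.2000, 0.3150, 0.4850], E[r] = -0.5750, γ^t·E[r] = -0.281750, running G = -2.306750
t=3: π = [0.2000, 0.3115, 0.4885], E[r] = -0.5575, γ^t·E[r] = -0.191223, running G = -2.497973
t=4: π = [0.2000, 0.3112, 0.4889], E[r] = -0.5558, γ^t·E[r] = -0.133436, running G = -2.631408
t=5: π = [0.2000, 0.3111, 0.4889], E[r] = -0.5556, γ^t·E[r] = -0.093375, running G = -2.724784
t=6: π = [0.2000, 0.3111, 0.4889], E[r] = -0.5556, γ^t·E[r] = -0.065361, running G = -2.790144
t=7: π = [0.2000, 0.3111, 0.4889], E[r] = -0.5556, γ^t·E[r] = -0.045752, running G = -2.835897
t=8: π = [0.2000, 0.3111, 0.4889], E[r] = -0.5556, γ^t·E[r] = -0.032027, running G = -2.867923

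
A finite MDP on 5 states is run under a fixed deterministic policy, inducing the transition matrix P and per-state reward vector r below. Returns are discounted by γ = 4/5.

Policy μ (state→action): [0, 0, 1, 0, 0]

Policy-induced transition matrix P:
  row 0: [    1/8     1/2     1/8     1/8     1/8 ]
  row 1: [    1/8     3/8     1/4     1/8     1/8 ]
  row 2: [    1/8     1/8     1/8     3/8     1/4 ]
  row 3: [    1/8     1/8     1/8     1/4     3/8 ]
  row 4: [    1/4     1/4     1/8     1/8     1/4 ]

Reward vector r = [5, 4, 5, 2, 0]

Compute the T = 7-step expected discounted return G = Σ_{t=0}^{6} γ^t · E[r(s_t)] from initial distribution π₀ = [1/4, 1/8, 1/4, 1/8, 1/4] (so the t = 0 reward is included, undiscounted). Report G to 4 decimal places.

t=0: π = [0.2500, 0.1250, 0.2500, 0.1250, 0.2500], E[r] = 3.2500, γ^t·E[r] = 3.250000, running G = 3.250000
t=1: π = [0.1563, 0.2813, 0.1406, 0.2031, 0.2188], E[r] = 3.0156, γ^t·E[r] = 2.412500, running G = 5.662500
t=2: π = [0.1523, 0.2813, 0.1602, 0.1855, 0.2207], E[r] = 3.0586, γ^t·E[r] = 1.957500, running G = 7.620000
t=3: π = [0.1526, 0.2800, 0.1602, 0.1882, 0.2190], E[r] = 3.0603, γ^t·E[r] = 1.566875, running G = 9.186875
t=4: π = [0.1524, 0.2796, 0.1600, 0.1886, 0.2195], E[r] = 3.0574, γ^t·E[r] = 1.252325, running G = 10.439200
t=5: π = [0.1524, 0.2795, 0.1600, 0.1886, 0.2196], E[r] = 3.0569, γ^t·E[r] = 1.001699, running G = 11.440899
t=6: π = [0.1524, 0.2795, 0.1599, 0.1886, 0.2196], E[r] = 3.0569, γ^t·E[r] = 0.801356, running G = 12.242254

G = 12.2423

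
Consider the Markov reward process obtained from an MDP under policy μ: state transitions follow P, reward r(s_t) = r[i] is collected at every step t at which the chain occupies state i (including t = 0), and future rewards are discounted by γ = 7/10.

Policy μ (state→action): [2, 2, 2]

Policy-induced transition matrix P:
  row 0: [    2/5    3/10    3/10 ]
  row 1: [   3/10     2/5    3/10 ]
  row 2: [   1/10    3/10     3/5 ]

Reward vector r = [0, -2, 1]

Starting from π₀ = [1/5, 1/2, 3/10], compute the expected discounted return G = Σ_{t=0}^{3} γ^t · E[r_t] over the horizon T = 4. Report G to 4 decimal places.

t=0: π = [0.2000, 0.5000, 0.3000], E[r] = -0.7000, γ^t·E[r] = -0.700000, running G = -0.700000
t=1: π = [0.2600, 0.3500, 0.3900], E[r] = -0.3100, γ^t·E[r] = -0.217000, running G = -0.917000
t=2: π = [0.2480, 0.3350, 0.4170], E[r] = -0.2530, γ^t·E[r] = -0.123970, running G = -1.040970
t=3: π = [0.2414, 0.3335, 0.4251], E[r] = -0.2419, γ^t·E[r] = -0.082972, running G = -1.123942

G = -1.1239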